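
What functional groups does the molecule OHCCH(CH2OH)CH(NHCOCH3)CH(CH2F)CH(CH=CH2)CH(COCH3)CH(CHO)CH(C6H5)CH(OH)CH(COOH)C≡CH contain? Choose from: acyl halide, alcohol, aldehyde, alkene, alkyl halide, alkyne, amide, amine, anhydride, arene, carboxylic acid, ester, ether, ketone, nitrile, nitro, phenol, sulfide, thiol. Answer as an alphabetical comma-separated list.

Taking each segment in turn:
  OHC: terminal –CHO: carbonyl C bonded to H and C → aldehyde.
  CH(CH2OH): pendant –CH2OH on an sp³ backbone C → alcohol.
  CH(NHCOCH3): pendant –NHC(=O)CH3: N bonded to a carbonyl → amide (not amine).
  CH(CH2F): pendant –CH2X: halogen on sp³ carbon → alkyl halide.
  CH(CH=CH2): pendant –CH=CH2: C=C double bond → alkene.
  CH(COCH3): pendant –COCH3: carbonyl C bonded to two carbons → ketone.
  CH(CHO): pendant –CHO: carbonyl C bonded to C and H → aldehyde.
  CH(C6H5): pendant –C6H5: benzene ring → arene.
  CH(OH): –OH on an sp³ carbon → alcohol (secondary).
  CH(COOH): pendant –COOH: carbonyl C bonded to C and –OH → carboxylic acid.
  C≡CH: C≡C triple bond → alkyne.

alcohol, aldehyde, alkene, alkyl halide, alkyne, amide, arene, carboxylic acid, ketone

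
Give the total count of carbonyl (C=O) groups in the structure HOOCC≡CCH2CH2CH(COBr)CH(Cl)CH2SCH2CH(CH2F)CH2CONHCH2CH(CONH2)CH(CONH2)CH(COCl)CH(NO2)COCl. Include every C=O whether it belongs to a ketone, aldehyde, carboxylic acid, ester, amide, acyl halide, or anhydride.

7

HOOC: carboxylic acid, 1 C=O (running total 1).
CH(COBr): acyl halide, 1 C=O (running total 2).
CH2CONHCH2: amide, 1 C=O (running total 3).
CH(CONH2): amide, 1 C=O (running total 4).
CH(CONH2): amide, 1 C=O (running total 5).
CH(COCl): acyl halide, 1 C=O (running total 6).
COCl: acyl halide, 1 C=O (running total 7).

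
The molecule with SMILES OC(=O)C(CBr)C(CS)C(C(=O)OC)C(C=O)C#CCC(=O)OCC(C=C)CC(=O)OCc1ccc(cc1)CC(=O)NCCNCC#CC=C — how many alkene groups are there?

Working along the chain:
  HOOC: –COOH: carbonyl C bonded to –OH and C → carboxylic acid (the –OH is not a separate alcohol).
  CH(CH2Br): pendant –CH2X: halogen on sp³ carbon → alkyl halide.
  CH(CH2SH): pendant –CH2SH → thiol.
  CH(COOCH3): pendant –COOCH3: carbonyl C bonded to C and –OCH3 → ester.
  CH(CHO): pendant –CHO: carbonyl C bonded to C and H → aldehyde.
  C≡C: C≡C triple bond → alkyne.
  CH2COOCH2: –C(=O)–O–C with C on the carbonyl side → ester.
  CH(CH=CH2): pendant –CH=CH2: C=C double bond → alkene.
  CH2COOCH2: –C(=O)–O–C with C on the carbonyl side → ester.
  C6H4: para-disubstituted benzene ring → arene.
  CH2CONHCH2: –C(=O)–N– linkage → amide (the N is not an amine).
  CH2NHCH2: C–N–C with sp³ carbons and no adjacent C=O → amine (secondary).
  C≡C: C≡C triple bond → alkyne.
  CH=CH2: C=C double bond → alkene.
Alkene appears at: CH(CH=CH2), CH=CH2 → 2.

2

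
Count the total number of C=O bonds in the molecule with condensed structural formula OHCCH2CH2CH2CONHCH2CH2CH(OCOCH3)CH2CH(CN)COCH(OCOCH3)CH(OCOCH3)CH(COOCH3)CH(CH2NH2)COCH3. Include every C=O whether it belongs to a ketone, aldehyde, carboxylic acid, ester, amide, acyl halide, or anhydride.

8

OHC: aldehyde, 1 C=O (running total 1).
CH2CONHCH2: amide, 1 C=O (running total 2).
CH(OCOCH3): ester, 1 C=O (running total 3).
CO: ketone, 1 C=O (running total 4).
CH(OCOCH3): ester, 1 C=O (running total 5).
CH(OCOCH3): ester, 1 C=O (running total 6).
CH(COOCH3): ester, 1 C=O (running total 7).
CO: ketone, 1 C=O (running total 8).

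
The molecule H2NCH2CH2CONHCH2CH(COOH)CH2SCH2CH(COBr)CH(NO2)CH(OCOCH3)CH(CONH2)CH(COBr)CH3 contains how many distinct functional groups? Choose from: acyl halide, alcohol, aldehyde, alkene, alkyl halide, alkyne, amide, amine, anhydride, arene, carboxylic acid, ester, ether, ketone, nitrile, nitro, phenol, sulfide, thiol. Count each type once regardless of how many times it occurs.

7

Taking each segment in turn:
  H2NCH2: –NH2 on an sp³ carbon with no adjacent C=O → amine.
  CH2CONHCH2: –C(=O)–N– linkage → amide (the N is not an amine).
  CH(COOH): pendant –COOH: carbonyl C bonded to C and –OH → carboxylic acid.
  CH2SCH2: C–S–C linkage → sulfide (thioether).
  CH(COBr): pendant –C(=O)X: carbonyl C bonded to C and halogen → acyl halide.
  CH(NO2): –NO2 on an sp³ carbon → nitro (the N=O is not a carbonyl).
  CH(OCOCH3): pendant –OC(=O)CH3: an acyloxy group → ester.
  CH(CONH2): pendant –CONH2: carbonyl C bonded to C and N → amide.
  CH(COBr): pendant –C(=O)X: carbonyl C bonded to C and halogen → acyl halide.
Distinct types present: acyl halide, amide, amine, carboxylic acid, ester, nitro, sulfide.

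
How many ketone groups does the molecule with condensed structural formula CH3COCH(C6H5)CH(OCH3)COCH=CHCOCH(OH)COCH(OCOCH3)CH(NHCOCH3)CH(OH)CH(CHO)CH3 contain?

4

–C(=O)– with carbon on both sides → ketone.
pendant –C6H5: benzene ring → arene.
pendant –OCH3: C–O–C with sp³ C, no adjacent C=O → ether.
–C(=O)– with carbon on both sides → ketone.
C=C double bond → alkene.
–C(=O)– with carbon on both sides → ketone.
–OH on an sp³ carbon → alcohol (secondary).
–C(=O)– with carbon on both sides → ketone.
pendant –OC(=O)CH3: an acyloxy group → ester.
pendant –NHC(=O)CH3: N bonded to a carbonyl → amide (not amine).
–OH on an sp³ carbon → alcohol (secondary).
pendant –CHO: carbonyl C bonded to C and H → aldehyde.
Ketone appears at: CO, CO, CO, CO → 4.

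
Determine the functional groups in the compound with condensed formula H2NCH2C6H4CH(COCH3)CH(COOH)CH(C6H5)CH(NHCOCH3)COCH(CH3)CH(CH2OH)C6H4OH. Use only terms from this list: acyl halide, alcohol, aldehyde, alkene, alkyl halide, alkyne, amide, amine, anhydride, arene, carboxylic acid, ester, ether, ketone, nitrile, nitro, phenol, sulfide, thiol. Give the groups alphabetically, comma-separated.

alcohol, amide, amine, arene, carboxylic acid, ketone, phenol

–NH2 on an sp³ carbon with no adjacent C=O → amine.
para-disubstituted benzene ring → arene.
pendant –COCH3: carbonyl C bonded to two carbons → ketone.
pendant –COOH: carbonyl C bonded to C and –OH → carboxylic acid.
pendant –C6H5: benzene ring → arene.
pendant –NHC(=O)CH3: N bonded to a carbonyl → amide (not amine).
–C(=O)– with carbon on both sides → ketone.
pendant –CH2OH on an sp³ backbone C → alcohol.
–OH attached directly to an aromatic ring → phenol (not alcohol); the ring itself is an arene.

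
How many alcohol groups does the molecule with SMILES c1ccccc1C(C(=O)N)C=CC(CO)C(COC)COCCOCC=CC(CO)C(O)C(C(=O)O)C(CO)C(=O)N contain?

4

C6H5– phenyl ring → arene.
pendant –CONH2: carbonyl C bonded to C and N → amide.
C=C double bond → alkene.
pendant –CH2OH on an sp³ backbone C → alcohol.
pendant –CH2OCH3: C–O–C linkage → ether.
C–O–C with sp³ carbons on both sides and no adjacent C=O → ether.
C–O–C with sp³ carbons on both sides and no adjacent C=O → ether.
C=C double bond → alkene.
pendant –CH2OH on an sp³ backbone C → alcohol.
–OH on an sp³ carbon → alcohol (secondary).
pendant –COOH: carbonyl C bonded to C and –OH → carboxylic acid.
pendant –CH2OH on an sp³ backbone C → alcohol.
–C(=O)NH2: carbonyl C bonded to C and to N → amide (the N is not a separate amine).
Alcohol appears at: CH(CH2OH), CH(CH2OH), CH(OH), CH(CH2OH) → 4.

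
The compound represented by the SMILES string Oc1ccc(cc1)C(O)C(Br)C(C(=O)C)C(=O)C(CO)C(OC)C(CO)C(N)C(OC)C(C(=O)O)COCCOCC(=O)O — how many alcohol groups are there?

Taking each segment in turn:
  HOC6H4: –OH attached directly to an aromatic ring → phenol (not alcohol); the ring itself is an arene.
  CH(OH): –OH on an sp³ carbon → alcohol (secondary).
  CH(Br): halogen on an sp³ carbon → alkyl halide.
  CH(COCH3): pendant –COCH3: carbonyl C bonded to two carbons → ketone.
  CO: –C(=O)– with carbon on both sides → ketone.
  CH(CH2OH): pendant –CH2OH on an sp³ backbone C → alcohol.
  CH(OCH3): pendant –OCH3: C–O–C with sp³ C, no adjacent C=O → ether.
  CH(CH2OH): pendant –CH2OH on an sp³ backbone C → alcohol.
  CH(NH2): –NH2 on an sp³ carbon with no adjacent C=O → amine.
  CH(OCH3): pendant –OCH3: C–O–C with sp³ C, no adjacent C=O → ether.
  CH(COOH): pendant –COOH: carbonyl C bonded to C and –OH → carboxylic acid.
  CH2OCH2: C–O–C with sp³ carbons on both sides and no adjacent C=O → ether.
  CH2OCH2: C–O–C with sp³ carbons on both sides and no adjacent C=O → ether.
  COOH: –COOH: carbonyl C bonded to –OH and C → carboxylic acid (the –OH is not a separate alcohol).
Alcohol appears at: CH(OH), CH(CH2OH), CH(CH2OH) → 3.

3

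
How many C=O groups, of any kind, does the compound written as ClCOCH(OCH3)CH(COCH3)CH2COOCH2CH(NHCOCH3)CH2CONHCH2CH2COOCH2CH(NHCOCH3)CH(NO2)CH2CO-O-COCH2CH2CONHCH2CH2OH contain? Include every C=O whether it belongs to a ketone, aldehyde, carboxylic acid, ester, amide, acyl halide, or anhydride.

10

ClCO: acyl halide, 1 C=O (running total 1).
CH(COCH3): ketone, 1 C=O (running total 2).
CH2COOCH2: ester, 1 C=O (running total 3).
CH(NHCOCH3): amide, 1 C=O (running total 4).
CH2CONHCH2: amide, 1 C=O (running total 5).
CH2COOCH2: ester, 1 C=O (running total 6).
CH(NHCOCH3): amide, 1 C=O (running total 7).
CH2CO-O-COCH2: anhydride, 2 C=O (running total 9).
CH2CONHCH2: amide, 1 C=O (running total 10).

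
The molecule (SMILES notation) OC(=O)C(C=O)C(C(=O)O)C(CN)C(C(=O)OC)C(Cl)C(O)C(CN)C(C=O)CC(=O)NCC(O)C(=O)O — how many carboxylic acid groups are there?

Working along the chain:
  HOOC: –COOH: carbonyl C bonded to –OH and C → carboxylic acid (the –OH is not a separate alcohol).
  CH(CHO): pendant –CHO: carbonyl C bonded to C and H → aldehyde.
  CH(COOH): pendant –COOH: carbonyl C bonded to C and –OH → carboxylic acid.
  CH(CH2NH2): pendant –CH2NH2: N on sp³ C, no adjacent C=O → amine.
  CH(COOCH3): pendant –COOCH3: carbonyl C bonded to C and –OCH3 → ester.
  CH(Cl): halogen on an sp³ carbon → alkyl halide.
  CH(OH): –OH on an sp³ carbon → alcohol (secondary).
  CH(CH2NH2): pendant –CH2NH2: N on sp³ C, no adjacent C=O → amine.
  CH(CHO): pendant –CHO: carbonyl C bonded to C and H → aldehyde.
  CH2CONHCH2: –C(=O)–N– linkage → amide (the N is not an amine).
  CH(OH): –OH on an sp³ carbon → alcohol (secondary).
  COOH: –COOH: carbonyl C bonded to –OH and C → carboxylic acid (the –OH is not a separate alcohol).
Carboxylic acid appears at: HOOC, CH(COOH), COOH → 3.

3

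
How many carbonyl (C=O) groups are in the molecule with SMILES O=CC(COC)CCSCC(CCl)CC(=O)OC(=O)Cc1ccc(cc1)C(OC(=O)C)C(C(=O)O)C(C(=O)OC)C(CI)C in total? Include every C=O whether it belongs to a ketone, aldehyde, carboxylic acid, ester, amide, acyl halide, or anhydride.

OHC: aldehyde, 1 C=O (running total 1).
CH2CO-O-COCH2: anhydride, 2 C=O (running total 3).
CH(OCOCH3): ester, 1 C=O (running total 4).
CH(COOH): carboxylic acid, 1 C=O (running total 5).
CH(COOCH3): ester, 1 C=O (running total 6).

6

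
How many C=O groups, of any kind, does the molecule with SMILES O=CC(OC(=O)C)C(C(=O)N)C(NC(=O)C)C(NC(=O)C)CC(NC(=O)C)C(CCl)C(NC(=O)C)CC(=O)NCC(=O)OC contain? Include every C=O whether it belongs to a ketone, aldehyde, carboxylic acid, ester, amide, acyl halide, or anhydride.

OHC: aldehyde, 1 C=O (running total 1).
CH(OCOCH3): ester, 1 C=O (running total 2).
CH(CONH2): amide, 1 C=O (running total 3).
CH(NHCOCH3): amide, 1 C=O (running total 4).
CH(NHCOCH3): amide, 1 C=O (running total 5).
CH(NHCOCH3): amide, 1 C=O (running total 6).
CH(NHCOCH3): amide, 1 C=O (running total 7).
CH2CONHCH2: amide, 1 C=O (running total 8).
COOCH3: ester, 1 C=O (running total 9).

9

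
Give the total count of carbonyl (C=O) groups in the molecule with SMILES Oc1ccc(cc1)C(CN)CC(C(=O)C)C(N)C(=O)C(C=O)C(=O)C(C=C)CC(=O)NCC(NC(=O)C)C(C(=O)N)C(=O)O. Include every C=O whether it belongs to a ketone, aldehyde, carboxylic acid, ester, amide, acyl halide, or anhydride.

CH(COCH3): ketone, 1 C=O (running total 1).
CO: ketone, 1 C=O (running total 2).
CH(CHO): aldehyde, 1 C=O (running total 3).
CO: ketone, 1 C=O (running total 4).
CH2CONHCH2: amide, 1 C=O (running total 5).
CH(NHCOCH3): amide, 1 C=O (running total 6).
CH(CONH2): amide, 1 C=O (running total 7).
COOH: carboxylic acid, 1 C=O (running total 8).

8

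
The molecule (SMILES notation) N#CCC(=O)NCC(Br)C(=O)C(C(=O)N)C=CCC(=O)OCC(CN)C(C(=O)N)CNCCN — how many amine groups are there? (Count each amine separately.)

Reading the structure from left to right:
  N≡C: N≡C–: carbon triple-bonded to nitrogen → nitrile.
  CH2CONHCH2: –C(=O)–N– linkage → amide (the N is not an amine).
  CH(Br): halogen on an sp³ carbon → alkyl halide.
  CO: –C(=O)– with carbon on both sides → ketone.
  CH(CONH2): pendant –CONH2: carbonyl C bonded to C and N → amide.
  CH=CH: C=C double bond → alkene.
  CH2COOCH2: –C(=O)–O–C with C on the carbonyl side → ester.
  CH(CH2NH2): pendant –CH2NH2: N on sp³ C, no adjacent C=O → amine.
  CH(CONH2): pendant –CONH2: carbonyl C bonded to C and N → amide.
  CH2NHCH2: C–N–C with sp³ carbons and no adjacent C=O → amine (secondary).
  CH2NH2: –NH2 on an sp³ carbon with no adjacent C=O → amine.
Amine appears at: CH(CH2NH2), CH2NHCH2, CH2NH2 → 3.

3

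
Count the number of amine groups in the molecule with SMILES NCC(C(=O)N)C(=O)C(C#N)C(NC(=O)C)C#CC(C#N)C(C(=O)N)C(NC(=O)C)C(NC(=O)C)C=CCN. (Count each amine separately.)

Working along the chain:
  H2NCH2: –NH2 on an sp³ carbon with no adjacent C=O → amine.
  CH(CONH2): pendant –CONH2: carbonyl C bonded to C and N → amide.
  CO: –C(=O)– with carbon on both sides → ketone.
  CH(CN): pendant –C≡N: nitrile.
  CH(NHCOCH3): pendant –NHC(=O)CH3: N bonded to a carbonyl → amide (not amine).
  C≡C: C≡C triple bond → alkyne.
  CH(CN): pendant –C≡N: nitrile.
  CH(CONH2): pendant –CONH2: carbonyl C bonded to C and N → amide.
  CH(NHCOCH3): pendant –NHC(=O)CH3: N bonded to a carbonyl → amide (not amine).
  CH(NHCOCH3): pendant –NHC(=O)CH3: N bonded to a carbonyl → amide (not amine).
  CH=CH: C=C double bond → alkene.
  CH2NH2: –NH2 on an sp³ carbon with no adjacent C=O → amine.
Amine appears at: H2NCH2, CH2NH2 → 2.

2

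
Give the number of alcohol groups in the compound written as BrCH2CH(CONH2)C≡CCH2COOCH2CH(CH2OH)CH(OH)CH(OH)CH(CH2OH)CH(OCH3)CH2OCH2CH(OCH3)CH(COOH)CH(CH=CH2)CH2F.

4

Reading the structure from left to right:
  BrCH2: halogen on an sp³ carbon → alkyl halide.
  CH(CONH2): pendant –CONH2: carbonyl C bonded to C and N → amide.
  C≡C: C≡C triple bond → alkyne.
  CH2COOCH2: –C(=O)–O–C with C on the carbonyl side → ester.
  CH(CH2OH): pendant –CH2OH on an sp³ backbone C → alcohol.
  CH(OH): –OH on an sp³ carbon → alcohol (secondary).
  CH(OH): –OH on an sp³ carbon → alcohol (secondary).
  CH(CH2OH): pendant –CH2OH on an sp³ backbone C → alcohol.
  CH(OCH3): pendant –OCH3: C–O–C with sp³ C, no adjacent C=O → ether.
  CH2OCH2: C–O–C with sp³ carbons on both sides and no adjacent C=O → ether.
  CH(OCH3): pendant –OCH3: C–O–C with sp³ C, no adjacent C=O → ether.
  CH(COOH): pendant –COOH: carbonyl C bonded to C and –OH → carboxylic acid.
  CH(CH=CH2): pendant –CH=CH2: C=C double bond → alkene.
  CH2F: halogen on an sp³ carbon → alkyl halide.
Alcohol appears at: CH(CH2OH), CH(OH), CH(OH), CH(CH2OH) → 4.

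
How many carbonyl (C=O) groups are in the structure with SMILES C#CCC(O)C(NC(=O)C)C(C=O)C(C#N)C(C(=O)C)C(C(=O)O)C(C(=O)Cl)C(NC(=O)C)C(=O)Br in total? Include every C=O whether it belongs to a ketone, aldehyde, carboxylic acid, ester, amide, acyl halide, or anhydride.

7

CH(NHCOCH3): amide, 1 C=O (running total 1).
CH(CHO): aldehyde, 1 C=O (running total 2).
CH(COCH3): ketone, 1 C=O (running total 3).
CH(COOH): carboxylic acid, 1 C=O (running total 4).
CH(COCl): acyl halide, 1 C=O (running total 5).
CH(NHCOCH3): amide, 1 C=O (running total 6).
COBr: acyl halide, 1 C=O (running total 7).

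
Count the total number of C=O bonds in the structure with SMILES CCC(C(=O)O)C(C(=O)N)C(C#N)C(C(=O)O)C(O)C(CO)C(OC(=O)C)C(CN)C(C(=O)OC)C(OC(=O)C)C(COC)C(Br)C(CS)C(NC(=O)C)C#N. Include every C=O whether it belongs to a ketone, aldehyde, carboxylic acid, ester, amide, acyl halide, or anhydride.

CH(COOH): carboxylic acid, 1 C=O (running total 1).
CH(CONH2): amide, 1 C=O (running total 2).
CH(COOH): carboxylic acid, 1 C=O (running total 3).
CH(OCOCH3): ester, 1 C=O (running total 4).
CH(COOCH3): ester, 1 C=O (running total 5).
CH(OCOCH3): ester, 1 C=O (running total 6).
CH(NHCOCH3): amide, 1 C=O (running total 7).

7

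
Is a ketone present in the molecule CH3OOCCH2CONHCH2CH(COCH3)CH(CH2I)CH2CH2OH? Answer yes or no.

Working along the chain:
  CH3OOC: CH3O–C(=O)–: carbonyl C bonded to C and to –OCH3 → ester (not ketone + ether).
  CH2CONHCH2: –C(=O)–N– linkage → amide (the N is not an amine).
  CH(COCH3): pendant –COCH3: carbonyl C bonded to two carbons → ketone.
  CH(CH2I): pendant –CH2X: halogen on sp³ carbon → alkyl halide.
  CH2OH: –OH on an sp³ carbon → alcohol.
The CH(COCH3) segment supplies the ketone: pendant –COCH3: carbonyl C bonded to two carbons → ketone.

yes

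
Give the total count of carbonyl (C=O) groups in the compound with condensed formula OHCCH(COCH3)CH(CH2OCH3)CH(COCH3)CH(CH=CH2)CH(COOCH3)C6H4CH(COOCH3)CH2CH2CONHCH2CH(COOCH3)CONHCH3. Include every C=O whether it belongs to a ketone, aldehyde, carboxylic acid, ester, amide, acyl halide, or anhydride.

8

OHC: aldehyde, 1 C=O (running total 1).
CH(COCH3): ketone, 1 C=O (running total 2).
CH(COCH3): ketone, 1 C=O (running total 3).
CH(COOCH3): ester, 1 C=O (running total 4).
CH(COOCH3): ester, 1 C=O (running total 5).
CH2CONHCH2: amide, 1 C=O (running total 6).
CH(COOCH3): ester, 1 C=O (running total 7).
CONHCH3: amide, 1 C=O (running total 8).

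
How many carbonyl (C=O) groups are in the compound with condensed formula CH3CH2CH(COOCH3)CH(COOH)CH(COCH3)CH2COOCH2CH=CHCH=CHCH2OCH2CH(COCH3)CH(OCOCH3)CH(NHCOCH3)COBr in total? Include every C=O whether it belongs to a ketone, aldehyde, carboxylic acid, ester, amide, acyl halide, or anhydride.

8

CH(COOCH3): ester, 1 C=O (running total 1).
CH(COOH): carboxylic acid, 1 C=O (running total 2).
CH(COCH3): ketone, 1 C=O (running total 3).
CH2COOCH2: ester, 1 C=O (running total 4).
CH(COCH3): ketone, 1 C=O (running total 5).
CH(OCOCH3): ester, 1 C=O (running total 6).
CH(NHCOCH3): amide, 1 C=O (running total 7).
COBr: acyl halide, 1 C=O (running total 8).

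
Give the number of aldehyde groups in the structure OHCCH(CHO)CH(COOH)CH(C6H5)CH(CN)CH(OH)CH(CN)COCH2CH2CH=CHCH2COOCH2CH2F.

terminal –CHO: carbonyl C bonded to H and C → aldehyde.
pendant –CHO: carbonyl C bonded to C and H → aldehyde.
pendant –COOH: carbonyl C bonded to C and –OH → carboxylic acid.
pendant –C6H5: benzene ring → arene.
pendant –C≡N: nitrile.
–OH on an sp³ carbon → alcohol (secondary).
pendant –C≡N: nitrile.
–C(=O)– with carbon on both sides → ketone.
C=C double bond → alkene.
–C(=O)–O–C with C on the carbonyl side → ester.
halogen on an sp³ carbon → alkyl halide.
Aldehyde appears at: OHC, CH(CHO) → 2.

2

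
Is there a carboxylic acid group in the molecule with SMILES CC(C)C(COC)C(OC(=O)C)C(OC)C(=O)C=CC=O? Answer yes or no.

no

Reading the structure from left to right:
  CH(CH2OCH3): pendant –CH2OCH3: C–O–C linkage → ether.
  CH(OCOCH3): pendant –OC(=O)CH3: an acyloxy group → ester.
  CH(OCH3): pendant –OCH3: C–O–C with sp³ C, no adjacent C=O → ether.
  CO: –C(=O)– with carbon on both sides → ketone.
  CH=CH: C=C double bond → alkene.
  CHO: terminal –CHO: carbonyl C bonded to H and C → aldehyde.
In CH(OCOCH3), the acyl oxygen is bonded to carbon (–O–C), not to H, so this is an ester.
The groups actually present are: aldehyde, alkene, ester, ether, ketone.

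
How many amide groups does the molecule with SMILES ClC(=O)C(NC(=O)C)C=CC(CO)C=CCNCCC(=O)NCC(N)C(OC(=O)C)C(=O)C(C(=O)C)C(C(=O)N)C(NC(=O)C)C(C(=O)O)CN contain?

4

Working along the chain:
  ClCO: –C(=O)Cl: carbonyl C bonded to C and to a halogen → acyl halide (not alkyl halide).
  CH(NHCOCH3): pendant –NHC(=O)CH3: N bonded to a carbonyl → amide (not amine).
  CH=CH: C=C double bond → alkene.
  CH(CH2OH): pendant –CH2OH on an sp³ backbone C → alcohol.
  CH=CH: C=C double bond → alkene.
  CH2NHCH2: C–N–C with sp³ carbons and no adjacent C=O → amine (secondary).
  CH2CONHCH2: –C(=O)–N– linkage → amide (the N is not an amine).
  CH(NH2): –NH2 on an sp³ carbon with no adjacent C=O → amine.
  CH(OCOCH3): pendant –OC(=O)CH3: an acyloxy group → ester.
  CO: –C(=O)– with carbon on both sides → ketone.
  CH(COCH3): pendant –COCH3: carbonyl C bonded to two carbons → ketone.
  CH(CONH2): pendant –CONH2: carbonyl C bonded to C and N → amide.
  CH(NHCOCH3): pendant –NHC(=O)CH3: N bonded to a carbonyl → amide (not amine).
  CH(COOH): pendant –COOH: carbonyl C bonded to C and –OH → carboxylic acid.
  CH2NH2: –NH2 on an sp³ carbon with no adjacent C=O → amine.
Amide appears at: CH(NHCOCH3), CH2CONHCH2, CH(CONH2), CH(NHCOCH3) → 4.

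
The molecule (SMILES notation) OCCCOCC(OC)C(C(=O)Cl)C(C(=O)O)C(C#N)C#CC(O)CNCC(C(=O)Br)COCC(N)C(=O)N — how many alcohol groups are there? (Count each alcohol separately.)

Working along the chain:
  HOCH2: HO– on an sp³ carbon → alcohol.
  CH2OCH2: C–O–C with sp³ carbons on both sides and no adjacent C=O → ether.
  CH(OCH3): pendant –OCH3: C–O–C with sp³ C, no adjacent C=O → ether.
  CH(COCl): pendant –C(=O)X: carbonyl C bonded to C and halogen → acyl halide.
  CH(COOH): pendant –COOH: carbonyl C bonded to C and –OH → carboxylic acid.
  CH(CN): pendant –C≡N: nitrile.
  C≡C: C≡C triple bond → alkyne.
  CH(OH): –OH on an sp³ carbon → alcohol (secondary).
  CH2NHCH2: C–N–C with sp³ carbons and no adjacent C=O → amine (secondary).
  CH(COBr): pendant –C(=O)X: carbonyl C bonded to C and halogen → acyl halide.
  CH2OCH2: C–O–C with sp³ carbons on both sides and no adjacent C=O → ether.
  CH(NH2): –NH2 on an sp³ carbon with no adjacent C=O → amine.
  CONH2: –C(=O)NH2: carbonyl C bonded to C and to N → amide (the N is not a separate amine).
Alcohol appears at: HOCH2, CH(OH) → 2.

2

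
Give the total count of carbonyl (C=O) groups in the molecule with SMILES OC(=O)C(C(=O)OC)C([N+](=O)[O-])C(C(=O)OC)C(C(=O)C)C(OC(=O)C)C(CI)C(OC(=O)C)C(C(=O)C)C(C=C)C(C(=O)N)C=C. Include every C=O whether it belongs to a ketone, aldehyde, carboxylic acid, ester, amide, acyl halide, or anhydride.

HOOC: carboxylic acid, 1 C=O (running total 1).
CH(COOCH3): ester, 1 C=O (running total 2).
CH(COOCH3): ester, 1 C=O (running total 3).
CH(COCH3): ketone, 1 C=O (running total 4).
CH(OCOCH3): ester, 1 C=O (running total 5).
CH(OCOCH3): ester, 1 C=O (running total 6).
CH(COCH3): ketone, 1 C=O (running total 7).
CH(CONH2): amide, 1 C=O (running total 8).

8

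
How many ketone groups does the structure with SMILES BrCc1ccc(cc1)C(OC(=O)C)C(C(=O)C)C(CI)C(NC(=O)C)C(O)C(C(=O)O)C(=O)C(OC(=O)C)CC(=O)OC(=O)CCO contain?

halogen on an sp³ carbon → alkyl halide.
para-disubstituted benzene ring → arene.
pendant –OC(=O)CH3: an acyloxy group → ester.
pendant –COCH3: carbonyl C bonded to two carbons → ketone.
pendant –CH2X: halogen on sp³ carbon → alkyl halide.
pendant –NHC(=O)CH3: N bonded to a carbonyl → amide (not amine).
–OH on an sp³ carbon → alcohol (secondary).
pendant –COOH: carbonyl C bonded to C and –OH → carboxylic acid.
–C(=O)– with carbon on both sides → ketone.
pendant –OC(=O)CH3: an acyloxy group → ester.
two acyl groups sharing one oxygen, –C(=O)–O–C(=O)– → anhydride.
–OH on an sp³ carbon → alcohol.
Ketone appears at: CH(COCH3), CO → 2.

2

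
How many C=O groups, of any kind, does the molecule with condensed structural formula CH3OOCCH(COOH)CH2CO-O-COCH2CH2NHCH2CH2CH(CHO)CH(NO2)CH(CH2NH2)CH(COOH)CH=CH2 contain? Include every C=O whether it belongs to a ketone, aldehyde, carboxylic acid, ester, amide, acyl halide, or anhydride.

CH3OOC: ester, 1 C=O (running total 1).
CH(COOH): carboxylic acid, 1 C=O (running total 2).
CH2CO-O-COCH2: anhydride, 2 C=O (running total 4).
CH(CHO): aldehyde, 1 C=O (running total 5).
CH(COOH): carboxylic acid, 1 C=O (running total 6).

6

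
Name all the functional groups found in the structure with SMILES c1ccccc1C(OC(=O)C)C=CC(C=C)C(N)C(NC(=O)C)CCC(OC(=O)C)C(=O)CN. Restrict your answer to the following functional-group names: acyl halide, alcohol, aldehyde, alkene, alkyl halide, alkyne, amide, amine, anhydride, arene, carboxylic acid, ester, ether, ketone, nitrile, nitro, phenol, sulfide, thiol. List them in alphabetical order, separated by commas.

alkene, amide, amine, arene, ester, ketone

C6H5– phenyl ring → arene.
pendant –OC(=O)CH3: an acyloxy group → ester.
C=C double bond → alkene.
pendant –CH=CH2: C=C double bond → alkene.
–NH2 on an sp³ carbon with no adjacent C=O → amine.
pendant –NHC(=O)CH3: N bonded to a carbonyl → amide (not amine).
pendant –OC(=O)CH3: an acyloxy group → ester.
–C(=O)– with carbon on both sides → ketone.
–NH2 on an sp³ carbon with no adjacent C=O → amine.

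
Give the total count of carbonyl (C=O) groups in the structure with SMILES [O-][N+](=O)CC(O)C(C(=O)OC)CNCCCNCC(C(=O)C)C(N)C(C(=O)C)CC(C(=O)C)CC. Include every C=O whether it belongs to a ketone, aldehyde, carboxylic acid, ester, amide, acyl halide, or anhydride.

CH(COOCH3): ester, 1 C=O (running total 1).
CH(COCH3): ketone, 1 C=O (running total 2).
CH(COCH3): ketone, 1 C=O (running total 3).
CH(COCH3): ketone, 1 C=O (running total 4).

4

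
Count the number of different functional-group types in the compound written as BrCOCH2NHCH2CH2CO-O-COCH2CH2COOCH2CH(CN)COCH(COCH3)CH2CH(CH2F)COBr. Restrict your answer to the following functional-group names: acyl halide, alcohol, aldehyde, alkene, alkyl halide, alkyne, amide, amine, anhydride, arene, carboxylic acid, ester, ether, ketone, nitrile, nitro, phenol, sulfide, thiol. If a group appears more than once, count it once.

Working along the chain:
  BrCO: –C(=O)Br: carbonyl C bonded to C and to a halogen → acyl halide (not alkyl halide).
  CH2NHCH2: C–N–C with sp³ carbons and no adjacent C=O → amine (secondary).
  CH2CO-O-COCH2: two acyl groups sharing one oxygen, –C(=O)–O–C(=O)– → anhydride.
  CH2COOCH2: –C(=O)–O–C with C on the carbonyl side → ester.
  CH(CN): pendant –C≡N: nitrile.
  CO: –C(=O)– with carbon on both sides → ketone.
  CH(COCH3): pendant –COCH3: carbonyl C bonded to two carbons → ketone.
  CH(CH2F): pendant –CH2X: halogen on sp³ carbon → alkyl halide.
  COBr: –C(=O)Br: carbonyl C bonded to C and to a halogen → acyl halide (not alkyl halide).
Distinct types present: acyl halide, alkyl halide, amine, anhydride, ester, ketone, nitrile.

7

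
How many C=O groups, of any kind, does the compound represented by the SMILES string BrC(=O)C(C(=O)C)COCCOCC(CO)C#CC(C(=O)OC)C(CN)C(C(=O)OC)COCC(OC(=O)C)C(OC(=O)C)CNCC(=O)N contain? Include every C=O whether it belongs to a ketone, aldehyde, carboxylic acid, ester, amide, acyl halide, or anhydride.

BrCO: acyl halide, 1 C=O (running total 1).
CH(COCH3): ketone, 1 C=O (running total 2).
CH(COOCH3): ester, 1 C=O (running total 3).
CH(COOCH3): ester, 1 C=O (running total 4).
CH(OCOCH3): ester, 1 C=O (running total 5).
CH(OCOCH3): ester, 1 C=O (running total 6).
CONH2: amide, 1 C=O (running total 7).

7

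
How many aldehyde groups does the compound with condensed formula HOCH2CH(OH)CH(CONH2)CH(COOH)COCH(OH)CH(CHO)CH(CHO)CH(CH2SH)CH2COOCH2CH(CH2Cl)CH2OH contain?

HO– on an sp³ carbon → alcohol.
–OH on an sp³ carbon → alcohol (secondary).
pendant –CONH2: carbonyl C bonded to C and N → amide.
pendant –COOH: carbonyl C bonded to C and –OH → carboxylic acid.
–C(=O)– with carbon on both sides → ketone.
–OH on an sp³ carbon → alcohol (secondary).
pendant –CHO: carbonyl C bonded to C and H → aldehyde.
pendant –CHO: carbonyl C bonded to C and H → aldehyde.
pendant –CH2SH → thiol.
–C(=O)–O–C with C on the carbonyl side → ester.
pendant –CH2X: halogen on sp³ carbon → alkyl halide.
–OH on an sp³ carbon → alcohol.
Aldehyde appears at: CH(CHO), CH(CHO) → 2.

2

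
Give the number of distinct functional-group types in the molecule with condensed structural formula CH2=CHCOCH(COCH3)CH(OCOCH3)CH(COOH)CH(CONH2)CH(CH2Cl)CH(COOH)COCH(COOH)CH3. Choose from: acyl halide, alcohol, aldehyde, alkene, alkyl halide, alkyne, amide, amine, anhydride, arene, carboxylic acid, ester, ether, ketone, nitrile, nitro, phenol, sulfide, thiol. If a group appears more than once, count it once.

6

C=C double bond → alkene.
–C(=O)– with carbon on both sides → ketone.
pendant –COCH3: carbonyl C bonded to two carbons → ketone.
pendant –OC(=O)CH3: an acyloxy group → ester.
pendant –COOH: carbonyl C bonded to C and –OH → carboxylic acid.
pendant –CONH2: carbonyl C bonded to C and N → amide.
pendant –CH2X: halogen on sp³ carbon → alkyl halide.
pendant –COOH: carbonyl C bonded to C and –OH → carboxylic acid.
–C(=O)– with carbon on both sides → ketone.
pendant –COOH: carbonyl C bonded to C and –OH → carboxylic acid.
Distinct types present: alkene, alkyl halide, amide, carboxylic acid, ester, ketone.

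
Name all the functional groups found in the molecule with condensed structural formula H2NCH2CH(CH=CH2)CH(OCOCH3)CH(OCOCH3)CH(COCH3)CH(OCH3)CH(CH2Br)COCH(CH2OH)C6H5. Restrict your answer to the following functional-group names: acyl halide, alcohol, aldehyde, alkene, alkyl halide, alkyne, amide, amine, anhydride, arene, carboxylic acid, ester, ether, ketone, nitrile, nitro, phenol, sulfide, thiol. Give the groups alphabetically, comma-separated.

–NH2 on an sp³ carbon with no adjacent C=O → amine.
pendant –CH=CH2: C=C double bond → alkene.
pendant –OC(=O)CH3: an acyloxy group → ester.
pendant –OC(=O)CH3: an acyloxy group → ester.
pendant –COCH3: carbonyl C bonded to two carbons → ketone.
pendant –OCH3: C–O–C with sp³ C, no adjacent C=O → ether.
pendant –CH2X: halogen on sp³ carbon → alkyl halide.
–C(=O)– with carbon on both sides → ketone.
pendant –CH2OH on an sp³ backbone C → alcohol.
–C6H5 phenyl ring → arene.

alcohol, alkene, alkyl halide, amine, arene, ester, ether, ketone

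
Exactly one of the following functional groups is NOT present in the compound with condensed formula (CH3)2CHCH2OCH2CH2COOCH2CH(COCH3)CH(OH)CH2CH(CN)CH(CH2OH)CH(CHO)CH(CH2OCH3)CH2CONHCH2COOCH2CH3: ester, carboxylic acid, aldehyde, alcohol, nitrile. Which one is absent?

nitrile: present (CH(CN) — pendant –C≡N: nitrile).
ester: present (CH2COOCH2 — –C(=O)–O–C with C on the carbonyl side → ester).
alcohol: present (CH(OH) — –OH on an sp³ carbon → alcohol (secondary)).
aldehyde: present (CH(CHO) — pendant –CHO: carbonyl C bonded to C and H → aldehyde).
carboxylic acid: absent. In each of CH2COOCH2 and COOCH2CH3, the acyl oxygen is bonded to carbon (–O–C), not to H, so this is an ester. In CH2CONHCH2, the carbonyl is bonded to nitrogen, not to –OH; that is an amide.

carboxylic acid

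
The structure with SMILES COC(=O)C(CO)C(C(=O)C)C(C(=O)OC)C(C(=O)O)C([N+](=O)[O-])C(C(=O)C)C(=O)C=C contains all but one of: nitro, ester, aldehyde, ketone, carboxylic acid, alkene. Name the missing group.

aldehyde

ketone: present (CH(COCH3) — pendant –COCH3: carbonyl C bonded to two carbons → ketone).
alkene: present (CH=CH2 — C=C double bond → alkene).
ester: present (CH3OOC — CH3O–C(=O)–: carbonyl C bonded to C and to –OCH3 → ester (not ketone + ether)).
nitro: present (CH(NO2) — –NO2 on an sp³ carbon → nitro (the N=O is not a carbonyl)).
carboxylic acid: present (CH(COOH) — pendant –COOH: carbonyl C bonded to C and –OH → carboxylic acid).
aldehyde: absent. In each of CH(COCH3) and CO, the carbonyl carbon is bonded to two carbons, so it is a ketone, not an aldehyde. In CH(COOH), the carbonyl carbon bears –OH, not –H, so it is a carboxylic acid.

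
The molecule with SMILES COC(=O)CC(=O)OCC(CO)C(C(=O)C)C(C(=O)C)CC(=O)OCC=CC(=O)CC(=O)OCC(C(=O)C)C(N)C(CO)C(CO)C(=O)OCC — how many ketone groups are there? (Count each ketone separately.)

Working along the chain:
  CH3OOC: CH3O–C(=O)–: carbonyl C bonded to C and to –OCH3 → ester (not ketone + ether).
  CH2COOCH2: –C(=O)–O–C with C on the carbonyl side → ester.
  CH(CH2OH): pendant –CH2OH on an sp³ backbone C → alcohol.
  CH(COCH3): pendant –COCH3: carbonyl C bonded to two carbons → ketone.
  CH(COCH3): pendant –COCH3: carbonyl C bonded to two carbons → ketone.
  CH2COOCH2: –C(=O)–O–C with C on the carbonyl side → ester.
  CH=CH: C=C double bond → alkene.
  CO: –C(=O)– with carbon on both sides → ketone.
  CH2COOCH2: –C(=O)–O–C with C on the carbonyl side → ester.
  CH(COCH3): pendant –COCH3: carbonyl C bonded to two carbons → ketone.
  CH(NH2): –NH2 on an sp³ carbon with no adjacent C=O → amine.
  CH(CH2OH): pendant –CH2OH on an sp³ backbone C → alcohol.
  CH(CH2OH): pendant –CH2OH on an sp³ backbone C → alcohol.
  COOCH2CH3: –C(=O)OCH2CH3: carbonyl C bonded to C and to –OEt → ester.
Ketone appears at: CH(COCH3), CH(COCH3), CO, CH(COCH3) → 4.

4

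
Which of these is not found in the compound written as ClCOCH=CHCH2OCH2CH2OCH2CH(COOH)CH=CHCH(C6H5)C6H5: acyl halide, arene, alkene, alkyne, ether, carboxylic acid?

alkyne

carboxylic acid: present (CH(COOH) — pendant –COOH: carbonyl C bonded to C and –OH → carboxylic acid).
ether: present (CH2OCH2 — C–O–C with sp³ carbons on both sides and no adjacent C=O → ether).
acyl halide: present (ClCO — –C(=O)Cl: carbonyl C bonded to C and to a halogen → acyl halide (not alkyl halide)).
alkene: present (CH=CH — C=C double bond → alkene).
arene: present (CH(C6H5) — pendant –C6H5: benzene ring → arene).
alkyne: no segment matches this pattern.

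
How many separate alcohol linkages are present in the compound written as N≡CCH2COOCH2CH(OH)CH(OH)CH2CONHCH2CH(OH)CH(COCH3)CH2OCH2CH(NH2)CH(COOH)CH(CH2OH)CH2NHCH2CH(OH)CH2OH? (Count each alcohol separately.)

Reading the structure from left to right:
  N≡C: N≡C–: carbon triple-bonded to nitrogen → nitrile.
  CH2COOCH2: –C(=O)–O–C with C on the carbonyl side → ester.
  CH(OH): –OH on an sp³ carbon → alcohol (secondary).
  CH(OH): –OH on an sp³ carbon → alcohol (secondary).
  CH2CONHCH2: –C(=O)–N– linkage → amide (the N is not an amine).
  CH(OH): –OH on an sp³ carbon → alcohol (secondary).
  CH(COCH3): pendant –COCH3: carbonyl C bonded to two carbons → ketone.
  CH2OCH2: C–O–C with sp³ carbons on both sides and no adjacent C=O → ether.
  CH(NH2): –NH2 on an sp³ carbon with no adjacent C=O → amine.
  CH(COOH): pendant –COOH: carbonyl C bonded to C and –OH → carboxylic acid.
  CH(CH2OH): pendant –CH2OH on an sp³ backbone C → alcohol.
  CH2NHCH2: C–N–C with sp³ carbons and no adjacent C=O → amine (secondary).
  CH(OH): –OH on an sp³ carbon → alcohol (secondary).
  CH2OH: –OH on an sp³ carbon → alcohol.
Alcohol appears at: CH(OH), CH(OH), CH(OH), CH(CH2OH), CH(OH), CH2OH → 6.

6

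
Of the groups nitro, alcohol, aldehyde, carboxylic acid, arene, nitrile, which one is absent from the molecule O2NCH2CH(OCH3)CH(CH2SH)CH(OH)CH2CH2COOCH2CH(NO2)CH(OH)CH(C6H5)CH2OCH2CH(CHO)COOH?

nitrile

nitro: present (O2NCH2 — –NO2 on carbon → nitro group).
arene: present (CH(C6H5) — pendant –C6H5: benzene ring → arene).
carboxylic acid: present (COOH — –COOH: carbonyl C bonded to –OH and C → carboxylic acid (the –OH is not a separate alcohol)).
aldehyde: present (CH(CHO) — pendant –CHO: carbonyl C bonded to C and H → aldehyde).
alcohol: present (CH(OH) — –OH on an sp³ carbon → alcohol (secondary)).
nitrile: no segment matches this pattern.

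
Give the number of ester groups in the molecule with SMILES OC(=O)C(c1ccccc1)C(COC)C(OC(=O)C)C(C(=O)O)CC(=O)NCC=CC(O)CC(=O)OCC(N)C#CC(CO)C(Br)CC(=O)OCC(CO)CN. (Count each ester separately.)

Taking each segment in turn:
  HOOC: –COOH: carbonyl C bonded to –OH and C → carboxylic acid (the –OH is not a separate alcohol).
  CH(C6H5): pendant –C6H5: benzene ring → arene.
  CH(CH2OCH3): pendant –CH2OCH3: C–O–C linkage → ether.
  CH(OCOCH3): pendant –OC(=O)CH3: an acyloxy group → ester.
  CH(COOH): pendant –COOH: carbonyl C bonded to C and –OH → carboxylic acid.
  CH2CONHCH2: –C(=O)–N– linkage → amide (the N is not an amine).
  CH=CH: C=C double bond → alkene.
  CH(OH): –OH on an sp³ carbon → alcohol (secondary).
  CH2COOCH2: –C(=O)–O–C with C on the carbonyl side → ester.
  CH(NH2): –NH2 on an sp³ carbon with no adjacent C=O → amine.
  C≡C: C≡C triple bond → alkyne.
  CH(CH2OH): pendant –CH2OH on an sp³ backbone C → alcohol.
  CH(Br): halogen on an sp³ carbon → alkyl halide.
  CH2COOCH2: –C(=O)–O–C with C on the carbonyl side → ester.
  CH(CH2OH): pendant –CH2OH on an sp³ backbone C → alcohol.
  CH2NH2: –NH2 on an sp³ carbon with no adjacent C=O → amine.
Ester appears at: CH(OCOCH3), CH2COOCH2, CH2COOCH2 → 3.

3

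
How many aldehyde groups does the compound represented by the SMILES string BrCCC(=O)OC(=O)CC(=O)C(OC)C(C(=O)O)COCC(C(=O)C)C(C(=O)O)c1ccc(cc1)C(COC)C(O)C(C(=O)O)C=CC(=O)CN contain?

Working along the chain:
  BrCH2: halogen on an sp³ carbon → alkyl halide.
  CH2CO-O-COCH2: two acyl groups sharing one oxygen, –C(=O)–O–C(=O)– → anhydride.
  CO: –C(=O)– with carbon on both sides → ketone.
  CH(OCH3): pendant –OCH3: C–O–C with sp³ C, no adjacent C=O → ether.
  CH(COOH): pendant –COOH: carbonyl C bonded to C and –OH → carboxylic acid.
  CH2OCH2: C–O–C with sp³ carbons on both sides and no adjacent C=O → ether.
  CH(COCH3): pendant –COCH3: carbonyl C bonded to two carbons → ketone.
  CH(COOH): pendant –COOH: carbonyl C bonded to C and –OH → carboxylic acid.
  C6H4: para-disubstituted benzene ring → arene.
  CH(CH2OCH3): pendant –CH2OCH3: C–O–C linkage → ether.
  CH(OH): –OH on an sp³ carbon → alcohol (secondary).
  CH(COOH): pendant –COOH: carbonyl C bonded to C and –OH → carboxylic acid.
  CH=CH: C=C double bond → alkene.
  CO: –C(=O)– with carbon on both sides → ketone.
  CH2NH2: –NH2 on an sp³ carbon with no adjacent C=O → amine.
No segment is a aldehyde: CO is ketone, not aldehyde; CH(COOH) is carboxylic acid, not aldehyde; CH(COCH3) is ketone, not aldehyde. → 0.

0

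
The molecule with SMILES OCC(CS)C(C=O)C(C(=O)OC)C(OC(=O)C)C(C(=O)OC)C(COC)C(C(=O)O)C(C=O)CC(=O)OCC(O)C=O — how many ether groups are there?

Taking each segment in turn:
  HOCH2: HO– on an sp³ carbon → alcohol.
  CH(CH2SH): pendant –CH2SH → thiol.
  CH(CHO): pendant –CHO: carbonyl C bonded to C and H → aldehyde.
  CH(COOCH3): pendant –COOCH3: carbonyl C bonded to C and –OCH3 → ester.
  CH(OCOCH3): pendant –OC(=O)CH3: an acyloxy group → ester.
  CH(COOCH3): pendant –COOCH3: carbonyl C bonded to C and –OCH3 → ester.
  CH(CH2OCH3): pendant –CH2OCH3: C–O–C linkage → ether.
  CH(COOH): pendant –COOH: carbonyl C bonded to C and –OH → carboxylic acid.
  CH(CHO): pendant –CHO: carbonyl C bonded to C and H → aldehyde.
  CH2COOCH2: –C(=O)–O–C with C on the carbonyl side → ester.
  CH(OH): –OH on an sp³ carbon → alcohol (secondary).
  CHO: terminal –CHO: carbonyl C bonded to H and C → aldehyde.
Ether appears at: CH(CH2OCH3) → 1.

1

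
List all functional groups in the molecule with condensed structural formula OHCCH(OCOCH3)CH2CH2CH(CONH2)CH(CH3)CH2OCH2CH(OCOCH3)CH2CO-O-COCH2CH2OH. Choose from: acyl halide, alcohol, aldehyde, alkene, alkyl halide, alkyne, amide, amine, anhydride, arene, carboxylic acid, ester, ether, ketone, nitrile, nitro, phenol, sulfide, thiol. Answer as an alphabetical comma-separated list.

alcohol, aldehyde, amide, anhydride, ester, ether

terminal –CHO: carbonyl C bonded to H and C → aldehyde.
pendant –OC(=O)CH3: an acyloxy group → ester.
pendant –CONH2: carbonyl C bonded to C and N → amide.
C–O–C with sp³ carbons on both sides and no adjacent C=O → ether.
pendant –OC(=O)CH3: an acyloxy group → ester.
two acyl groups sharing one oxygen, –C(=O)–O–C(=O)– → anhydride.
–OH on an sp³ carbon → alcohol.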